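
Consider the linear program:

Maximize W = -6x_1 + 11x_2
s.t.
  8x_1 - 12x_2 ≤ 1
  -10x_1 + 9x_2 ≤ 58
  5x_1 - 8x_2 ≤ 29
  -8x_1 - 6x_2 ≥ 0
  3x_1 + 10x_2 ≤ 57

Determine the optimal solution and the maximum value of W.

Feasible corners and W = -6x_1 + 11x_2:
  (-235/16, -79/8) → W = -41/2
  (1/24, -1/18) → W = -31/36
  (-29/11, 116/33) → W = 1798/33

At the optimal vertex, -10x_1 + 9x_2 = 58 and -8x_1 - 6x_2 = 0.
Solving simultaneously gives x_1 = -29/11, x_2 = 116/33.

x_1 = -29/11, x_2 = 116/33, maximum W = 1798/33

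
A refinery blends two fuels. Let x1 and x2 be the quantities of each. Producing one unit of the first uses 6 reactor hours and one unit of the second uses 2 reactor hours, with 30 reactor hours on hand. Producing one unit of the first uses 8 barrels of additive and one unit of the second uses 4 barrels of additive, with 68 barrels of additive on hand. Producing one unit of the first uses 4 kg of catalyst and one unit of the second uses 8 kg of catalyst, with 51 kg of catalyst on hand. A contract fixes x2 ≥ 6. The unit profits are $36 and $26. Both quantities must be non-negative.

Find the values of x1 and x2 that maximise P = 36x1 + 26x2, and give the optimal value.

x1 = 3/4, x2 = 6, maximum P = 183

Vertices and P = 36x1 + 26x2:
  (0, 51/8) → P = 663/4
  (0, 6) → P = 156
  (3/4, 6) → P = 183

The binding constraints are 4x1 + 8x2 = 51 and x2 = 6.
Solving simultaneously gives x1 = 3/4, x2 = 6.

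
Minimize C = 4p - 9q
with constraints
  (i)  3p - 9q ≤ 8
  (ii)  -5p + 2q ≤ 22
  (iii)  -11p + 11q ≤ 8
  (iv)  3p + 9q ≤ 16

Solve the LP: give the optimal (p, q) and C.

p = 26/33, q = 50/33, minimum C = -346/33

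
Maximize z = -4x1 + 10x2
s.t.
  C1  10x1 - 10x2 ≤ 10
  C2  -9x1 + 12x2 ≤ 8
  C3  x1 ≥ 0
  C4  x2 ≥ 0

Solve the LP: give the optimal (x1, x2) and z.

Extreme points and z = -4x1 + 10x2:
  (20/3, 17/3) → z = 30
  (1, 0) → z = -4
  (0, 2/3) → z = 20/3
  (0, 0) → z = 0

x1 = 20/3, x2 = 17/3, maximum z = 30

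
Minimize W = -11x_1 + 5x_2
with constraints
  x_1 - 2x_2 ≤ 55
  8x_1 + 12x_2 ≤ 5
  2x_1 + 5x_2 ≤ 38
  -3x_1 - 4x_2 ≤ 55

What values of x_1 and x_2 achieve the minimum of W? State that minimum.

Corner points and W = -11x_1 + 5x_2:
  (335/14, -435/28) → W = -9545/28
  (11, -22) → W = -231
  (-431/16, 147/8) → W = 6211/16
  (-61, 32) → W = 831

At the optimal vertex, x_1 - 2x_2 = 55 and 8x_1 + 12x_2 = 5.
Solving simultaneously gives x_1 = 335/14, x_2 = -435/28.

x_1 = 335/14, x_2 = -435/28, minimum W = -9545/28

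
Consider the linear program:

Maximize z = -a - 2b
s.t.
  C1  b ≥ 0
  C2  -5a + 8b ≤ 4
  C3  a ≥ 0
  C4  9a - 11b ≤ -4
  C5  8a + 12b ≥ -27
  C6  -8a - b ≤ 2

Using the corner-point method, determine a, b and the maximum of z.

a = 0, b = 4/11, maximum z = -8/11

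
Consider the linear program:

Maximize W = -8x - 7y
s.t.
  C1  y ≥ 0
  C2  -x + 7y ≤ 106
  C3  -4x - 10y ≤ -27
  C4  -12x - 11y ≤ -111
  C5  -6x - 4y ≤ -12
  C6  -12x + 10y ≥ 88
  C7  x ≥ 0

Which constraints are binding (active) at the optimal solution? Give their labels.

C4 and C7

Corner points and W = -8x - 7y:
  (6, 16) → W = -160
  (0, 106/7) → W = -106
  (71/126, 199/21) → W = -4463/63
  (0, 111/11) → W = -777/11

The maximum is at (0, 111/11). Substituting into each constraint, equality holds for C4 and C7; the remaining constraints have slack.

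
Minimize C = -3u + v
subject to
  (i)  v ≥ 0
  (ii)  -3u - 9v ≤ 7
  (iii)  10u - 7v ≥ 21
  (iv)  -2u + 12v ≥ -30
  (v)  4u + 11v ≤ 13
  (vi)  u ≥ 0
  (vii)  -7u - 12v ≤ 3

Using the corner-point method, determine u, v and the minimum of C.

u = 13/4, v = 0, minimum C = -39/4

The optimum lies where v = 0 and 4u + 11v = 13.
Solving simultaneously gives u = 13/4, v = 0.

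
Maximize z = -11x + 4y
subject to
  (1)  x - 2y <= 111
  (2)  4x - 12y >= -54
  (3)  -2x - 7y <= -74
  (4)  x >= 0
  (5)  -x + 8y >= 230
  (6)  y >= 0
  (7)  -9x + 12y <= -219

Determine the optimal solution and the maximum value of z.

x = 582/5, y = 433/10, maximum z = -5536/5

Feasible corners and z = -11x + 4y:
  (360, 249/2) → z = -3462
  (674/3, 341/6) → z = -2244
  (582/5, 433/10) → z = -5536/5

The binding constraints are 4x - 12y = -54 and -x + 8y = 230.
Solving simultaneously gives x = 582/5, y = 433/10.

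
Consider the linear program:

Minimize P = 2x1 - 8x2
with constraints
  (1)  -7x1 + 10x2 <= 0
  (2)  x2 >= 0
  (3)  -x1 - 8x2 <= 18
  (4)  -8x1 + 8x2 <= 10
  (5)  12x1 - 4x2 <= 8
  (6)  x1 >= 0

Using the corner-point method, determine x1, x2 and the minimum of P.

Feasible corners and P = 2x1 - 8x2:
  (0, 0) → P = 0
  (20/23, 14/23) → P = -72/23
  (2/3, 0) → P = 4/3

x1 = 20/23, x2 = 14/23, minimum P = -72/23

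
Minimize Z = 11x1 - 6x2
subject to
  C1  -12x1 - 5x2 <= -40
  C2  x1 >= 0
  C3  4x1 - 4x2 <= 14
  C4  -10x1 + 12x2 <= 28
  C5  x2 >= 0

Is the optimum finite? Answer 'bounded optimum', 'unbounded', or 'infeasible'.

Feasible corners and Z = 11x1 - 6x2:
  (170/97, 368/97) → Z = -338/97
  (10/3, 0) → Z = 110/3
  (35, 63/2) → Z = 196
  (7/2, 0) → Z = 77/2
The feasible region has finitely many vertices and no improving ray; the minimum is -338/97 at (170/97, 368/97).

bounded optimum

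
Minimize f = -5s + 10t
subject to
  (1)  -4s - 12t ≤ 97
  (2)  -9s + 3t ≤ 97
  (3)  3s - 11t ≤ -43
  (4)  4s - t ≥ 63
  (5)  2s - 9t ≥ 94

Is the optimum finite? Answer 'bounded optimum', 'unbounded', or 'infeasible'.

The boundaries -4s - 12t = 97 and 4s - t = 63 meet at (659/52, -160/13), but that point violates 3s - 11t ≤ -43. Every candidate vertex is excluded by some other constraint, so the feasible region is empty.

infeasible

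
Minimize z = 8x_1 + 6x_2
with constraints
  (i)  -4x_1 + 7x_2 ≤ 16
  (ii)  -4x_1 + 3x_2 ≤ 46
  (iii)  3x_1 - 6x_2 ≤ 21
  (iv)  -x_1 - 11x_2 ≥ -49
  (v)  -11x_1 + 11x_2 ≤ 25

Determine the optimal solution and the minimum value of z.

Extreme points and z = 8x_1 + 6x_2:
  (167/51, 212/51) → z = 2608/51
  (1/33, 76/33) → z = 464/33
  (175/13, 42/13) → z = 1652/13
  (-127/11, -102/11) → z = -148

x_1 = -127/11, x_2 = -102/11, minimum z = -148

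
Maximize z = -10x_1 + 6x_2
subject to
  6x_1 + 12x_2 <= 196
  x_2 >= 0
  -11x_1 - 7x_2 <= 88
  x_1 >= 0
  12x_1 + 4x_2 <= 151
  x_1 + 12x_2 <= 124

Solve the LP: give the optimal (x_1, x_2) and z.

x_1 = 0, x_2 = 31/3, maximum z = 62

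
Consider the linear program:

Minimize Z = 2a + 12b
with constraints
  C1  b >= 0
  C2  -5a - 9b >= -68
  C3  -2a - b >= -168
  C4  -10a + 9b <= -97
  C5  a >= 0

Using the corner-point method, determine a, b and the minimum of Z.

Corner points and Z = 2a + 12b:
  (68/5, 0) → Z = 136/5
  (97/10, 0) → Z = 97/5
  (11, 13/9) → Z = 118/3

The optimum lies where b = 0 and -10a + 9b = -97.
Solving simultaneously gives a = 97/10, b = 0.

a = 97/10, b = 0, minimum Z = 97/5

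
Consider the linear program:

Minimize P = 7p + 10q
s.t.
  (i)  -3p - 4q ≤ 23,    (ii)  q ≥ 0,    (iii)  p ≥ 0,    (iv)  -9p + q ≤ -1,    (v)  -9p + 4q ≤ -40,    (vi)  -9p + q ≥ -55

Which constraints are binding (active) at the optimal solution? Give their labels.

Extreme points and P = 7p + 10q:
  (40/9, 0) → P = 280/9
  (55/9, 0) → P = 385/9
  (20/3, 5) → P = 290/3

The minimum is at (40/9, 0). Substituting into each constraint, equality holds for (ii) and (v); the remaining constraints have slack.

(ii) and (v)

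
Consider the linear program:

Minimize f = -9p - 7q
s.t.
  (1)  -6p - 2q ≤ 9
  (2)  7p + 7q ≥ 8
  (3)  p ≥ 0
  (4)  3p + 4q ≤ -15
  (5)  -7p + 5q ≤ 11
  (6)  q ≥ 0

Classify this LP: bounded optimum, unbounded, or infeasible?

infeasible

The boundaries 7p + 7q = 8 and p = 0 meet at (0, 8/7), but that point violates 3p + 4q ≤ -15. Every candidate vertex is excluded by some other constraint, so the feasible region is empty.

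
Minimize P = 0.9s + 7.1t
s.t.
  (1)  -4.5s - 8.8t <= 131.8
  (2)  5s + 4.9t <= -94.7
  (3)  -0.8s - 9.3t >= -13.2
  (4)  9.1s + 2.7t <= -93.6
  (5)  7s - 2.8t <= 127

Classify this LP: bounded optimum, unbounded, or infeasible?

Feasible corners and P = 0.9s + 7.1t:
  (-18754/2195, -4657/439) → P = -1822021/21950
  (-134190/3481, 16484/3481) → P = -18673/17405
  (-94539/4258, 7088/2129) → P = 31129/8516
The feasible region has finitely many vertices and no improving ray; the minimum is -1822021/21950 at (-18754/2195, -4657/439).

bounded optimum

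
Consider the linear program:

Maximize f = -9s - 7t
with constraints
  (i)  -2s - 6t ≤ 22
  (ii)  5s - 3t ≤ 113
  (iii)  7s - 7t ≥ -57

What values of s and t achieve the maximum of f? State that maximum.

s = -62/7, t = -5/7, maximum f = 593/7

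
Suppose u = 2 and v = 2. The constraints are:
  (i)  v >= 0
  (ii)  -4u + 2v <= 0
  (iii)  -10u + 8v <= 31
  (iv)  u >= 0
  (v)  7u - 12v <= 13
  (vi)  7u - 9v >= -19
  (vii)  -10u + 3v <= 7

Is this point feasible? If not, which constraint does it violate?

(i): 2 ≥ 0 ✓
(ii): -4 ≤ 0 ✓
(iii): -4 ≤ 31 ✓
(iv): 2 ≥ 0 ✓
(v): -10 ≤ 13 ✓
(vi): -4 ≥ -19 ✓
(vii): -14 ≤ 7 ✓

feasible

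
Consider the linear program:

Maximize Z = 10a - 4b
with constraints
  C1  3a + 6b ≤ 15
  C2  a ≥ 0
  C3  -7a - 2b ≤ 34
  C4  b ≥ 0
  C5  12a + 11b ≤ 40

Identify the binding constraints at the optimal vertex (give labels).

Vertices and Z = 10a - 4b:
  (0, 5/2) → Z = -10
  (25/13, 20/13) → Z = 170/13
  (0, 0) → Z = 0
  (10/3, 0) → Z = 100/3

The maximum is at (10/3, 0). Substituting into each constraint, equality holds for C4 and C5; the remaining constraints have slack.

C4 and C5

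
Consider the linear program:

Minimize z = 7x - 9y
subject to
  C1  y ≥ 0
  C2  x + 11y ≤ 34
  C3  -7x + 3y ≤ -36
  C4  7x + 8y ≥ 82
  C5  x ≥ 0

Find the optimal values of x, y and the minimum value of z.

x = 210/23, y = 52/23, minimum z = 1002/23

Vertices and z = 7x - 9y:
  (34, 0) → z = 238
  (82/7, 0) → z = 82
  (210/23, 52/23) → z = 1002/23

The binding constraints are x + 11y = 34 and 7x + 8y = 82.
Solving simultaneously gives x = 210/23, y = 52/23.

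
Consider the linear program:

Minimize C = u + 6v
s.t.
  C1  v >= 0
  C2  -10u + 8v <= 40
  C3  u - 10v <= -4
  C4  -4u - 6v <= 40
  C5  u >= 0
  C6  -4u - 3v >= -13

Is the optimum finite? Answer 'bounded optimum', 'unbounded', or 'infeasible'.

bounded optimum

Vertices and C = u + 6v:
  (0, 2/5) → C = 12/5
  (118/43, 29/43) → C = 292/43
  (0, 13/3) → C = 26
The feasible region has finitely many vertices and no improving ray; the minimum is 12/5 at (0, 2/5).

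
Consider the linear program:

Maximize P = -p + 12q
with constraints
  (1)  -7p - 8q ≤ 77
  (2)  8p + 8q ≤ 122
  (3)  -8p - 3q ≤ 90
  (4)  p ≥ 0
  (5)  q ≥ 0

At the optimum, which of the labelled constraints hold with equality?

(2) and (4)

Corner points and P = -p + 12q:
  (0, 61/4) → P = 183
  (61/4, 0) → P = -61/4
  (0, 0) → P = 0

The maximum is at (0, 61/4). Substituting into each constraint, equality holds for (2) and (4); the remaining constraints have slack.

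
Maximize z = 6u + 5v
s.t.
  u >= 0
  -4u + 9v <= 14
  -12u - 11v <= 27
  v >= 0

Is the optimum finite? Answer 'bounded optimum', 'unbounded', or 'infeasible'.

unbounded

From the feasible point (0, 14/9), moving in the direction (1, 0) keeps every constraint satisfied while z increases without bound.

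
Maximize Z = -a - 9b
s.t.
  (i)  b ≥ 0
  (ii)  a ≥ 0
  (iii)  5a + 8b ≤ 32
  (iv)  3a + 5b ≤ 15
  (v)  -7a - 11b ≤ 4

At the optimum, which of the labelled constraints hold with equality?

(i) and (ii)

Vertices and Z = -a - 9b:
  (0, 0) → Z = 0
  (5, 0) → Z = -5
  (0, 3) → Z = -27

The maximum is at (0, 0). Substituting into each constraint, equality holds for (i) and (ii); the remaining constraints have slack.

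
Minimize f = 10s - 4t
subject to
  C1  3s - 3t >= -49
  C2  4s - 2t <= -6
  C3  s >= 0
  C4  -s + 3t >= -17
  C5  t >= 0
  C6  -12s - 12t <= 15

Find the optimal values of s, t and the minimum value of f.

Corner points and f = 10s - 4t:
  (40/3, 89/3) → f = 44/3
  (0, 49/3) → f = -196/3
  (0, 3) → f = -12

At the optimal vertex, 3s - 3t = -49 and s = 0.
Solving simultaneously gives s = 0, t = 49/3.

s = 0, t = 49/3, minimum f = -196/3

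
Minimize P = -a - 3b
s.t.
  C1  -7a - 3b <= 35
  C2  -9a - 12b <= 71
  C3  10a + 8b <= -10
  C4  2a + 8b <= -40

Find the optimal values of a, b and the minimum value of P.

Feasible corners and P = -a - 3b:
  (28/3, -155/12) → P = 353/12
  (-11/6, -109/24) → P = 371/24
  (15/4, -95/16) → P = 225/16

a = 15/4, b = -95/16, minimum P = 225/16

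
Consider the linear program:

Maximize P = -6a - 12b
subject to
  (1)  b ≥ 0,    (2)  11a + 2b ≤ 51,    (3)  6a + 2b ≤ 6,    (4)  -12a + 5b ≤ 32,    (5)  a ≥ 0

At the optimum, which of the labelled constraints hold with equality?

(1) and (5)

Vertices and P = -6a - 12b:
  (1, 0) → P = -6
  (0, 0) → P = 0
  (0, 3) → P = -36

The maximum is at (0, 0). Substituting into each constraint, equality holds for (1) and (5); the remaining constraints have slack.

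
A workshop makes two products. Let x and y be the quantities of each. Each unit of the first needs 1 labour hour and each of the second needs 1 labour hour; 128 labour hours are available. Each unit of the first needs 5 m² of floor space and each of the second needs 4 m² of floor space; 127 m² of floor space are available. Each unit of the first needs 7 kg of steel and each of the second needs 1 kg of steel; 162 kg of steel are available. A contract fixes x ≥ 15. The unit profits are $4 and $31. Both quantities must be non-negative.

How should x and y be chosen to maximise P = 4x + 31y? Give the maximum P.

The optimum lies where 5x + 4y = 127 and x = 15.
Solving simultaneously gives x = 15, y = 13.

x = 15, y = 13, maximum P = 463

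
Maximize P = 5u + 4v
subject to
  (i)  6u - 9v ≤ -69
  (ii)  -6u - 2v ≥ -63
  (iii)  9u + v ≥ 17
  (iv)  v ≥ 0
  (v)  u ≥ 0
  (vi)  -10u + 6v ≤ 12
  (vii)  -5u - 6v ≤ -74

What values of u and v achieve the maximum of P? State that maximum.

Corner points and P = 5u + 4v:
  (13/2, 12) → P = 161/2
  (17/3, 103/9) → P = 667/9
  (177/28, 351/28) → P = 327/4

The binding constraints are -6u - 2v = -63 and -10u + 6v = 12.
Solving simultaneously gives u = 177/28, v = 351/28.

u = 177/28, v = 351/28, maximum P = 327/4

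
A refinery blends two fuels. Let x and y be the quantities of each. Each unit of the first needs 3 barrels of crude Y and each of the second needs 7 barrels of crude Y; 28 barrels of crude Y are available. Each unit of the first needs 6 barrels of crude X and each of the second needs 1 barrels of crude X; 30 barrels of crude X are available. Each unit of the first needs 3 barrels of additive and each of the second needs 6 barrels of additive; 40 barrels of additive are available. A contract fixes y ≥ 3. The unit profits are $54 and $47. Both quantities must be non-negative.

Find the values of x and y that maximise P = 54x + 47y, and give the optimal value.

The binding constraints are 3x + 7y = 28 and y = 3.
Solving simultaneously gives x = 7/3, y = 3.

x = 7/3, y = 3, maximum P = 267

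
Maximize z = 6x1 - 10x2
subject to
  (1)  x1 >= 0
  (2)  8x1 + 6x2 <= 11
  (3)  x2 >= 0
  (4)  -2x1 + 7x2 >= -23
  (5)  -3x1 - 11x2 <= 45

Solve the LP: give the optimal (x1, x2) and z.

Extreme points and z = 6x1 - 10x2:
  (0, 11/6) → z = -55/3
  (0, 0) → z = 0
  (11/8, 0) → z = 33/4

x1 = 11/8, x2 = 0, maximum z = 33/4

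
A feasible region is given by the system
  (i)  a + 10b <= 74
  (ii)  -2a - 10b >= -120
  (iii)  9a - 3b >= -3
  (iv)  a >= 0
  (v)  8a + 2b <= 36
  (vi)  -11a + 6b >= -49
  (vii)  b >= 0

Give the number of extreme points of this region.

Pairwise boundary intersections that survive every other constraint:
  (64/31, 223/31)
  (106/39, 278/39)
  (0, 1)
  (0, 0)
  (157/35, 2/35)
  (49/11, 0)

6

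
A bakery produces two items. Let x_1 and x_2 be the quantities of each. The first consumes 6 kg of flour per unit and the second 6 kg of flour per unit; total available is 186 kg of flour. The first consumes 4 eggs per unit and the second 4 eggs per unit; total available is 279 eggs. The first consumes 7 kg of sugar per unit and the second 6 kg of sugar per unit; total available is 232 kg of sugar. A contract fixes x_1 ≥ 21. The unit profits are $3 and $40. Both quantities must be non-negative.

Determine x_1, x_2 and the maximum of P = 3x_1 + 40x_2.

Extreme points and P = 3x_1 + 40x_2:
  (31, 0) → P = 93
  (21, 0) → P = 63
  (21, 10) → P = 463

x_1 = 21, x_2 = 10, maximum P = 463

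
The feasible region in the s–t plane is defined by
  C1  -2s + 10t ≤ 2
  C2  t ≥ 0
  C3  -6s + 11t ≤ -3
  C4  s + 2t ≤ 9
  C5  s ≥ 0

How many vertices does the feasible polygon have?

The feasible vertices (each the meet of two boundaries and inside every other half-plane) are:
  (26/19, 9/19)
  (43/7, 10/7)
  (1/2, 0)
  (9, 0)

4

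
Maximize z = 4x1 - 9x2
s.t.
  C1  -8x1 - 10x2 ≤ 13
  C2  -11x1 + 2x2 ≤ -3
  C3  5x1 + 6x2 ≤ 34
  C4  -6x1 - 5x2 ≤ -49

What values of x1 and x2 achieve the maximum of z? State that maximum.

x1 = 209, x2 = -337/2, maximum z = 4705/2

Corner points and z = 4x1 - 9x2:
  (209, -337/2) → z = 4705/2
  (111/4, -47/2) → z = 645/2
  (124/11, -41/11) → z = 865/11

The binding constraints are -8x1 - 10x2 = 13 and 5x1 + 6x2 = 34.
Solving simultaneously gives x1 = 209, x2 = -337/2.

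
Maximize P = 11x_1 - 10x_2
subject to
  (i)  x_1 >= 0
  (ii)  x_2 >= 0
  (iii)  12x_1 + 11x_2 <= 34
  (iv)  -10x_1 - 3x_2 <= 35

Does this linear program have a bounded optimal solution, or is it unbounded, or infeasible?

bounded optimum

Vertices and P = 11x_1 - 10x_2:
  (0, 0) → P = 0
  (0, 34/11) → P = -340/11
  (17/6, 0) → P = 187/6
The feasible region has finitely many vertices and no improving ray; the maximum is 187/6 at (17/6, 0).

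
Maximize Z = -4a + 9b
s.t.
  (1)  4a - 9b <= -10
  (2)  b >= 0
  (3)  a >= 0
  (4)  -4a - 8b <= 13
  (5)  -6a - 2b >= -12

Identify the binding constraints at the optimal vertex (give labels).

(3) and (5)

Extreme points and Z = -4a + 9b:
  (0, 10/9) → Z = 10
  (44/31, 54/31) → Z = 10
  (0, 6) → Z = 54

The maximum is at (0, 6). Substituting into each constraint, equality holds for (3) and (5); the remaining constraints have slack.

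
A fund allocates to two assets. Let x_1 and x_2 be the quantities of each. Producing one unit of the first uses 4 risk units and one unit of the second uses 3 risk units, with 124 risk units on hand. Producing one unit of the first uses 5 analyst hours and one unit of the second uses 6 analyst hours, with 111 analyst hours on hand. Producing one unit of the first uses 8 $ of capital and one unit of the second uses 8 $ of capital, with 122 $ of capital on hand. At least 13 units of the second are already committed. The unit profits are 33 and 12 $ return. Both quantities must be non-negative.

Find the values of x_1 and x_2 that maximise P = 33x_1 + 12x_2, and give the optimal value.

x_1 = 9/4, x_2 = 13, maximum P = 921/4

Extreme points and P = 33x_1 + 12x_2:
  (0, 61/4) → P = 183
  (0, 13) → P = 156
  (9/4, 13) → P = 921/4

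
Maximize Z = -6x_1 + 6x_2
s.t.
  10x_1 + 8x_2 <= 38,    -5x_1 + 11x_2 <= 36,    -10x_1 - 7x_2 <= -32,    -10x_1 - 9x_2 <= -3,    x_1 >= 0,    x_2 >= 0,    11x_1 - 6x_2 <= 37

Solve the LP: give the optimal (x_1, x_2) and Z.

The optimum lies where -5x_1 + 11x_2 = 36 and -10x_1 - 7x_2 = -32.
Solving simultaneously gives x_1 = 20/29, x_2 = 104/29.

x_1 = 20/29, x_2 = 104/29, maximum Z = 504/29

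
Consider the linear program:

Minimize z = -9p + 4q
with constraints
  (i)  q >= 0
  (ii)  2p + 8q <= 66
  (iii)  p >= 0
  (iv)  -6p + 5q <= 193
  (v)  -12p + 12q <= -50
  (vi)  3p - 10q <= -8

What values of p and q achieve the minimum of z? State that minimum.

Feasible corners and z = -9p + 4q:
  (149/15, 173/30) → z = -199/3
  (149/11, 107/22) → z = -1127/11
  (149/21, 41/14) → z = -365/7

The optimum lies where 2p + 8q = 66 and 3p - 10q = -8.
Solving simultaneously gives p = 149/11, q = 107/22.

p = 149/11, q = 107/22, minimum z = -1127/11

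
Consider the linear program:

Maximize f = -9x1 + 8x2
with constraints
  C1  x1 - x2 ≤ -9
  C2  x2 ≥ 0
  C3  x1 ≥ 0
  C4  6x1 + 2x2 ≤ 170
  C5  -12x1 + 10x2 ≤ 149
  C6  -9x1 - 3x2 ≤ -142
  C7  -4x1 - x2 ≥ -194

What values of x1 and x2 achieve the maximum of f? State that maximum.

Corner points and f = -9x1 + 8x2:
  (19, 28) → f = 53
  (115/12, 223/12) → f = 749/12
  (701/42, 489/14) → f = 1809/14
  (139/18, 145/6) → f = 743/6

The optimum lies where 6x1 + 2x2 = 170 and -12x1 + 10x2 = 149.
Solving simultaneously gives x1 = 701/42, x2 = 489/14.

x1 = 701/42, x2 = 489/14, maximum f = 1809/14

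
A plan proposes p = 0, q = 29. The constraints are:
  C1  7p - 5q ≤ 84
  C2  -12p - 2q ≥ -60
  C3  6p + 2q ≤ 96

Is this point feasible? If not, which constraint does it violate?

C1: -145 ≤ 84 ✓
C2: -58 ≥ -60 ✓
C3: 58 ≤ 96 ✓

feasible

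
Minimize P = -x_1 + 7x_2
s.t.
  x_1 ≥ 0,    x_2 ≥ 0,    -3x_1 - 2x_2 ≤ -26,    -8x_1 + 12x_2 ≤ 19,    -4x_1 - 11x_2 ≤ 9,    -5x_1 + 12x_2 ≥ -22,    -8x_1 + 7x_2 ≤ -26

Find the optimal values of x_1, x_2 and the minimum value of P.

Corner points and P = -x_1 + 7x_2:
  (178/23, 32/23) → P = 2
  (234/37, 130/37) → P = 676/37
  (89/8, 9) → P = 415/8
The feasible region is unbounded (it extends along (12, 5), (3, 2)), but P strictly increases along every unbounded feasible direction, so there is no improving ray and the minimum is attained at a vertex.

At the optimal vertex, -3x_1 - 2x_2 = -26 and -5x_1 + 12x_2 = -22.
Solving simultaneously gives x_1 = 178/23, x_2 = 32/23.

x_1 = 178/23, x_2 = 32/23, minimum P = 2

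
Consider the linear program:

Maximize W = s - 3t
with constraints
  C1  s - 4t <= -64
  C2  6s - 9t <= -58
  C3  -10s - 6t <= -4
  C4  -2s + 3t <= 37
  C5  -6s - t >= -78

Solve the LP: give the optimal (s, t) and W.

Vertices and W = s - 3t:
  (44/5, 91/5) → W = -229/5
  (248/25, 462/25) → W = -1138/25
  (197/20, 189/10) → W = -937/20

s = 248/25, t = 462/25, maximum W = -1138/25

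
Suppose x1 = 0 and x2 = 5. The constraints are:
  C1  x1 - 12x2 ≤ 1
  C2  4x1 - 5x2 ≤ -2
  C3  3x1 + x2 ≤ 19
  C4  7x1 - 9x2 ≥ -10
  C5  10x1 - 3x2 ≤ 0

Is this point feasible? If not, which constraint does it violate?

Constraint C4: 7x1 - 9x2 = -45, which is not ≥ -10. All other constraints are satisfied.

not feasible — violates C4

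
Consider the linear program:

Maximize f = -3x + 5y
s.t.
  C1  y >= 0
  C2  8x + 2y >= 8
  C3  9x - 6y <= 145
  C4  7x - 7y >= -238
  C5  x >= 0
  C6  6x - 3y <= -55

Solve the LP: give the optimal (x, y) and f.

Corner points and f = -3x + 5y:
  (0, 34) → f = 170
  (47/3, 149/3) → f = 604/3
  (0, 55/3) → f = 275/3

x = 47/3, y = 149/3, maximum f = 604/3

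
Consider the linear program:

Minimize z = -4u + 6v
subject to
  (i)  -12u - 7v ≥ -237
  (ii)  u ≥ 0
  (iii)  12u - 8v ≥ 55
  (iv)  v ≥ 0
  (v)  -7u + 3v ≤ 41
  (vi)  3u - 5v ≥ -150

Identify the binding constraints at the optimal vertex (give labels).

Corner points and z = -4u + 6v:
  (2281/180, 182/15) → z = 199/9
  (79/4, 0) → z = -79
  (55/12, 0) → z = -55/3

The minimum is at (79/4, 0). Substituting into each constraint, equality holds for (i) and (iv); the remaining constraints have slack.

(i) and (iv)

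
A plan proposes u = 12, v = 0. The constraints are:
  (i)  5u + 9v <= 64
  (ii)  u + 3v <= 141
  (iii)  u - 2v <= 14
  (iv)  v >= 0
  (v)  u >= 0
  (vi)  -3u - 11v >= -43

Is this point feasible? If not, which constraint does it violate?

feasible

(i): 60 ≤ 64 ✓
(ii): 12 ≤ 141 ✓
(iii): 12 ≤ 14 ✓
(iv): 0 ≥ 0 ✓
(v): 12 ≥ 0 ✓
(vi): -36 ≥ -43 ✓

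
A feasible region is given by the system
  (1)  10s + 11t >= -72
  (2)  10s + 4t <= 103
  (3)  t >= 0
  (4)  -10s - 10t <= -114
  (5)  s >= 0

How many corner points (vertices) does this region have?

The feasible vertices (each the meet of two boundaries and inside every other half-plane) are:
  (287/30, 11/6)
  (0, 103/4)
  (0, 57/5)

3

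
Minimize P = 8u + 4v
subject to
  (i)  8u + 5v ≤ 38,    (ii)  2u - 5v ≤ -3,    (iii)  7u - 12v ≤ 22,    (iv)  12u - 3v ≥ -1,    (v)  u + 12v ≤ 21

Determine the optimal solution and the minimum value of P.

u = 2/27, v = 17/27, minimum P = 28/9

Extreme points and P = 8u + 4v:
  (2/27, 17/27) → P = 28/9
  (69/29, 45/29) → P = 732/29
  (17/49, 253/147) → P = 1420/147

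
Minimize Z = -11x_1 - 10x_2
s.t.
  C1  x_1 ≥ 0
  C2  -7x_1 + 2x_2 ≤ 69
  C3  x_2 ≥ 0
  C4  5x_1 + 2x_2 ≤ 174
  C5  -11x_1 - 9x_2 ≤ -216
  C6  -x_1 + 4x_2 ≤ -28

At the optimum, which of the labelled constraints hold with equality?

C4 and C6

Extreme points and Z = -11x_1 - 10x_2:
  (174/5, 0) → Z = -1914/5
  (28, 0) → Z = -308
  (376/11, 17/11) → Z = -4306/11

The minimum is at (376/11, 17/11). Substituting into each constraint, equality holds for C4 and C6; the remaining constraints have slack.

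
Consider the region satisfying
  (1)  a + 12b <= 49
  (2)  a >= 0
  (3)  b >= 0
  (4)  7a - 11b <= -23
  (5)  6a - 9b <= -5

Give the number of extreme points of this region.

3

The feasible vertices (each the meet of two boundaries and inside every other half-plane) are:
  (0, 49/12)
  (263/95, 366/95)
  (0, 23/11)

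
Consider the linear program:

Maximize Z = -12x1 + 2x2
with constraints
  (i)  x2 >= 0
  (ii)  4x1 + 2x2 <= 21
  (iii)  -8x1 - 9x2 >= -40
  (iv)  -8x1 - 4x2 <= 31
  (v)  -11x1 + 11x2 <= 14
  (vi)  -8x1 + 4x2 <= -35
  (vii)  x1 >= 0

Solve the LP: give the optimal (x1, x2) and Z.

x1 = 35/8, x2 = 0, maximum Z = -105/2

Extreme points and Z = -12x1 + 2x2:
  (5, 0) → Z = -60
  (35/8, 0) → Z = -105/2
  (475/104, 5/13) → Z = -1405/26

The optimum lies where x2 = 0 and -8x1 + 4x2 = -35.
Solving simultaneously gives x1 = 35/8, x2 = 0.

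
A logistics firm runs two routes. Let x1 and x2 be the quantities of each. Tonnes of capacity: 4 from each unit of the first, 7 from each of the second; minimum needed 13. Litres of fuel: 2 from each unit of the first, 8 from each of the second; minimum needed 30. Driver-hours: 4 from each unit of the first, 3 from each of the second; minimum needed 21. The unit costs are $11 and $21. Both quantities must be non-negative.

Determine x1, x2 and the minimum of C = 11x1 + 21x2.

x1 = 3, x2 = 3, minimum C = 96

Extreme points and C = 11x1 + 21x2:
  (0, 7) → C = 147
  (15, 0) → C = 165
  (3, 3) → C = 96
The feasible region is unbounded (it extends along (0, 1), (1, 0)), but C strictly increases along every unbounded feasible direction, so there is no improving ray and the minimum is attained at a vertex.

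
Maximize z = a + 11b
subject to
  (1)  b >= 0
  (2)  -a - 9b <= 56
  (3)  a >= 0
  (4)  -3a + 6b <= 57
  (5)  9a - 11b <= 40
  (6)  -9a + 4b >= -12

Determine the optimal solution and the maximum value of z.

Corner points and z = a + 11b:
  (0, 0) → z = 0
  (4/3, 0) → z = 4/3
  (0, 19/2) → z = 209/2
  (50/7, 183/14) → z = 2113/14

At the optimal vertex, -3a + 6b = 57 and -9a + 4b = -12.
Solving simultaneously gives a = 50/7, b = 183/14.

a = 50/7, b = 183/14, maximum z = 2113/14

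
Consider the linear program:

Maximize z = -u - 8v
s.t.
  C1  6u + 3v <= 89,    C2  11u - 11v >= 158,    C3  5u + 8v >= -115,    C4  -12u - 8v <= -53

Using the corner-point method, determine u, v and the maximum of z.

u = 1057/33, v = -1135/33, maximum z = 8023/33

Feasible corners and z = -u - 8v:
  (1453/99, 31/99) → z = -189/11
  (1057/33, -1135/33) → z = 8023/33
  (1847/220, -1313/220) → z = 787/20
  (24, -235/8) → z = 211

At the optimal vertex, 6u + 3v = 89 and 5u + 8v = -115.
Solving simultaneously gives u = 1057/33, v = -1135/33.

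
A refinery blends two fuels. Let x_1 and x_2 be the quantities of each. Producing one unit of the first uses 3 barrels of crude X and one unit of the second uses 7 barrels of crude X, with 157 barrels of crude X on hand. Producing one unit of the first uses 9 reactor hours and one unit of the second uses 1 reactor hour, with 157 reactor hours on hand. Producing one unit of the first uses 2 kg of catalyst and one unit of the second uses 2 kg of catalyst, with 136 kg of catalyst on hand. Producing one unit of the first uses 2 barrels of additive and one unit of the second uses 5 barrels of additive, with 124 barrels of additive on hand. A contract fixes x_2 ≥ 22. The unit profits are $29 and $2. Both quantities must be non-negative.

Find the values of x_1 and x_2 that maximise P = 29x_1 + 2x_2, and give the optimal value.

Extreme points and P = 29x_1 + 2x_2:
  (0, 157/7) → P = 314/7
  (0, 22) → P = 44
  (1, 22) → P = 73

x_1 = 1, x_2 = 22, maximum P = 73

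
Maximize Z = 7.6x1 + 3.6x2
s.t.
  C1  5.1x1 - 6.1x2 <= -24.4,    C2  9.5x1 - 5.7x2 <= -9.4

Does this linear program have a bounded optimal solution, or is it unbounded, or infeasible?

From the feasible point (4087/1444, 9193/1444), moving in the direction (5.7, 9.5) keeps every constraint satisfied while Z increases without bound.

unbounded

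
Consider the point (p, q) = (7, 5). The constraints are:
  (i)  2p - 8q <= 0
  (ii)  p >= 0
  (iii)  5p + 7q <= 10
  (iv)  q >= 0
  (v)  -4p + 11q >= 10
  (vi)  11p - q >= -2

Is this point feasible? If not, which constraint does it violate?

Constraint (iii): 5p + 7q = 70, which is not ≤ 10. All other constraints are satisfied.

not feasible — violates (iii)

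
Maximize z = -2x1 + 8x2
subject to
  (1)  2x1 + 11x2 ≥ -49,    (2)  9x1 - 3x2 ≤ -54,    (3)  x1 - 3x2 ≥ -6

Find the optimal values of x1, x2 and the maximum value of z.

x1 = -6, x2 = 0, maximum z = 12

The optimum lies where 9x1 - 3x2 = -54 and x1 - 3x2 = -6.
Solving simultaneously gives x1 = -6, x2 = 0.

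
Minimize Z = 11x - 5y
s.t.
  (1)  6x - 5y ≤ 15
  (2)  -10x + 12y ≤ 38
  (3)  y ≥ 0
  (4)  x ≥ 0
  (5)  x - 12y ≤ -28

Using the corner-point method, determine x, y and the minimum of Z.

x = 0, y = 19/6, minimum Z = -95/6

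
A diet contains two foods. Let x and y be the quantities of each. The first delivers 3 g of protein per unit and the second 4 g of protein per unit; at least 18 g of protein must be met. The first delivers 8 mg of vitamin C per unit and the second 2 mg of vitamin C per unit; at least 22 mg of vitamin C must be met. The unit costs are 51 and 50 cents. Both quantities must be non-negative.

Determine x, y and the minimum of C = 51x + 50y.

x = 2, y = 3, minimum C = 252

The feasible region is unbounded (it extends along (0, 1), (1, 0)), but C strictly increases along every unbounded feasible direction, so there is no improving ray and the minimum is attained at a vertex.

The binding constraints are 3x + 4y = 18 and 8x + 2y = 22.
Solving simultaneously gives x = 2, y = 3.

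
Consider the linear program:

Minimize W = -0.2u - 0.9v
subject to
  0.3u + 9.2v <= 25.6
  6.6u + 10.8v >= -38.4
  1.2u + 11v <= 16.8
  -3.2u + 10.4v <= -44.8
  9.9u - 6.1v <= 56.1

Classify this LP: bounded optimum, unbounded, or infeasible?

bounded optimum

Extreme points and W = -0.2u - 0.9v:
  (176/215, -872/215) → W = 3748/1075
  (6194/2453, -1137/223) → W = 20035/4906
  (3877/1043, -3300/1043) → W = 10973/5215
The feasible region has finitely many vertices and no improving ray; the minimum is 10973/5215 at (3877/1043, -3300/1043).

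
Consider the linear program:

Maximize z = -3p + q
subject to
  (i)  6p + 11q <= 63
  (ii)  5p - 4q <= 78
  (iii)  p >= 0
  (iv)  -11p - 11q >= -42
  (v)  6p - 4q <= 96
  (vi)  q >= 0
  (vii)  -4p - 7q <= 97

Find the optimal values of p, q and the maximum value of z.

Vertices and z = -3p + q:
  (0, 42/11) → z = 42/11
  (0, 0) → z = 0
  (42/11, 0) → z = -126/11

At the optimal vertex, p = 0 and -11p - 11q = -42.
Solving simultaneously gives p = 0, q = 42/11.

p = 0, q = 42/11, maximum z = 42/11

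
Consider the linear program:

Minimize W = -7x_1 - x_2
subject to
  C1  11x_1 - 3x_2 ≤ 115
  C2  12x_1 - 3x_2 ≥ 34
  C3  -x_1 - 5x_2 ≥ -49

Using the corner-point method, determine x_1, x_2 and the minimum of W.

x_1 = 361/29, x_2 = 212/29, minimum W = -2739/29

Corner points and W = -7x_1 - x_2:
  (-81, -1006/3) → W = 2707/3
  (361/29, 212/29) → W = -2739/29
  (317/63, 554/63) → W = -2773/63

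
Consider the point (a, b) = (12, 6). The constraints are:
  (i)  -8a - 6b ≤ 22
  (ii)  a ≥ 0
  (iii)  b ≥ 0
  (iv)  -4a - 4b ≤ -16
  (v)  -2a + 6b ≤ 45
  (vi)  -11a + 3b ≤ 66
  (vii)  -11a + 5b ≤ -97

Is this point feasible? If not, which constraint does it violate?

(i): -132 ≤ 22 ✓
(ii): 12 ≥ 0 ✓
(iii): 6 ≥ 0 ✓
(iv): -72 ≤ -16 ✓
(v): 12 ≤ 45 ✓
(vi): -114 ≤ 66 ✓
(vii): -102 ≤ -97 ✓

feasible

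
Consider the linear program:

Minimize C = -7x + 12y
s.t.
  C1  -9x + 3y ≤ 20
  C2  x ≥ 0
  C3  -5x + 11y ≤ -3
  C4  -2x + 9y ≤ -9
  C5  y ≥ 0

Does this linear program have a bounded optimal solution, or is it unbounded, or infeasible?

unbounded

From the feasible point (9/2, 0), moving in the direction (9, 2) keeps every constraint satisfied while C decreases without bound.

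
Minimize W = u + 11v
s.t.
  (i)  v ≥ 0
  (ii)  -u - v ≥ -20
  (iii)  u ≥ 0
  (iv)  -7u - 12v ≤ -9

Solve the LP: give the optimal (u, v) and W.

u = 9/7, v = 0, minimum W = 9/7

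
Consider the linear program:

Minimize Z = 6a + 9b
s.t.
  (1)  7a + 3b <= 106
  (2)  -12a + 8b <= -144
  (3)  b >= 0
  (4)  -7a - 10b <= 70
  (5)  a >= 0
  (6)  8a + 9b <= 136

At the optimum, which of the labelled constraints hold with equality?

(2) and (3)

Feasible corners and Z = 6a + 9b:
  (106/7, 0) → Z = 636/7
  (14, 8/3) → Z = 108
  (12, 0) → Z = 72
  (596/43, 120/43) → Z = 4656/43

The minimum is at (12, 0). Substituting into each constraint, equality holds for (2) and (3); the remaining constraints have slack.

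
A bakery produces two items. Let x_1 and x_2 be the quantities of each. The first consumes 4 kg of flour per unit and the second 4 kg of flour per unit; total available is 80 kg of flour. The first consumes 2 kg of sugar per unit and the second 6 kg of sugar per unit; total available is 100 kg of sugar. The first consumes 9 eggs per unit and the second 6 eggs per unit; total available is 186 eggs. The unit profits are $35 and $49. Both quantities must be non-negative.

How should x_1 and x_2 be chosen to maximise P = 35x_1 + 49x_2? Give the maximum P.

Corner points and P = 35x_1 + 49x_2:
  (0, 0) → P = 0
  (0, 50/3) → P = 2450/3
  (20, 0) → P = 700
  (5, 15) → P = 910

The optimum lies where 4x_1 + 4x_2 = 80 and 2x_1 + 6x_2 = 100.
Solving simultaneously gives x_1 = 5, x_2 = 15.

x_1 = 5, x_2 = 15, maximum P = 910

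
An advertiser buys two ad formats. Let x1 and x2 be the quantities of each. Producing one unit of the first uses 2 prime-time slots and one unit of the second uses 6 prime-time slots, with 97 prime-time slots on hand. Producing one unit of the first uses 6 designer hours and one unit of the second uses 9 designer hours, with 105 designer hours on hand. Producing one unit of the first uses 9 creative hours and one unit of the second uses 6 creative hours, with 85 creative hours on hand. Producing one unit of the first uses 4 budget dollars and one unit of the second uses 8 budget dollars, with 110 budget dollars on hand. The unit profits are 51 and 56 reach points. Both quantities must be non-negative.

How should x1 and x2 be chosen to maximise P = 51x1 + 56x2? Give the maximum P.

x1 = 3, x2 = 29/3, maximum P = 2083/3

Vertices and P = 51x1 + 56x2:
  (0, 0) → P = 0
  (0, 35/3) → P = 1960/3
  (85/9, 0) → P = 1445/3
  (3, 29/3) → P = 2083/3

At the optimal vertex, 6x1 + 9x2 = 105 and 9x1 + 6x2 = 85.
Solving simultaneously gives x1 = 3, x2 = 29/3.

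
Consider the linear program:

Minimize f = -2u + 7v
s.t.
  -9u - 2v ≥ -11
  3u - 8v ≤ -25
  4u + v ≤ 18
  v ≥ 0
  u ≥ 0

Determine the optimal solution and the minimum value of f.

Corner points and f = -2u + 7v:
  (19/39, 43/13) → f = 865/39
  (0, 11/2) → f = 77/2
  (0, 25/8) → f = 175/8

u = 0, v = 25/8, minimum f = 175/8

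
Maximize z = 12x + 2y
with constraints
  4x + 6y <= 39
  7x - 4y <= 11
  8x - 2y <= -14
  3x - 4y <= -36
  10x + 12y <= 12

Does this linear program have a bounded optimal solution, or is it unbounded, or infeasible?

bounded optimum

Corner points and z = 12x + 2y:
  (-33, 57/2) → z = -339
  (-96/19, 99/19) → z = -954/19
The feasible region has finitely many vertices and no improving ray; the maximum is -954/19 at (-96/19, 99/19).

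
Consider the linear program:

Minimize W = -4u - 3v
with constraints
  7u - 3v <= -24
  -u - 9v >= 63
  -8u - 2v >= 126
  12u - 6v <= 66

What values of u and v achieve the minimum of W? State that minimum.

Extreme points and W = -4u - 3v:
  (-213/19, -345/19) → W = 1887/19
  (-57, -125) → W = 603
  (-72/5, -27/5) → W = 369/5
The feasible region is unbounded (it extends along (-9, 1), (-1, -2)), but W strictly increases along every unbounded feasible direction, so there is no improving ray and the minimum is attained at a vertex.

At the optimal vertex, -u - 9v = 63 and -8u - 2v = 126.
Solving simultaneously gives u = -72/5, v = -27/5.

u = -72/5, v = -27/5, minimum W = 369/5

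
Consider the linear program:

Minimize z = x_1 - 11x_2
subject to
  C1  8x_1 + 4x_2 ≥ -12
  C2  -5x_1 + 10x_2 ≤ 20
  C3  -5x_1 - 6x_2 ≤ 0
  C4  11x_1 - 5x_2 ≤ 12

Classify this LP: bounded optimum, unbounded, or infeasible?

Vertices and z = x_1 - 11x_2:
  (-3/2, 5/4) → z = -61/4
  (44/17, 56/17) → z = -572/17
  (72/91, -60/91) → z = 732/91
The feasible region has finitely many vertices and no improving ray; the minimum is -572/17 at (44/17, 56/17).

bounded optimum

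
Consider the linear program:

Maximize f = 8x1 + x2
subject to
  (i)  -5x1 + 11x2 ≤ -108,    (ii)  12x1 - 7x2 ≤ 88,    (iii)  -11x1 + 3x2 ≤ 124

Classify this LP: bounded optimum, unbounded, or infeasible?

Feasible corners and f = 8x1 + x2:
  (212/97, -856/97) → f = 840/97
  (-844/53, -904/53) → f = -7656/53
  (-1132/41, -2456/41) → f = -11512/41
The feasible region has finitely many vertices and no improving ray; the maximum is 840/97 at (212/97, -856/97).

bounded optimum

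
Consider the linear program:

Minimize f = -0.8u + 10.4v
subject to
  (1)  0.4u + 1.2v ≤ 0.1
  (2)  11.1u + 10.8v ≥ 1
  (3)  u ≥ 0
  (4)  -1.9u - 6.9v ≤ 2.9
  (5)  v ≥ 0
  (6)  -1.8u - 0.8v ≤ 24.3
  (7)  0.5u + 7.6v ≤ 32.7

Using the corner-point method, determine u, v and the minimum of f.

Corner points and f = -0.8u + 10.4v:
  (1/75, 71/900) → f = 911/1125
  (1/4, 0) → f = -1/5
  (10/111, 0) → f = -8/111

At the optimal vertex, 0.4u + 1.2v = 0.1 and v = 0.
Solving simultaneously gives u = 1/4, v = 0.

u = 0.25, v = 0, minimum f = -0.2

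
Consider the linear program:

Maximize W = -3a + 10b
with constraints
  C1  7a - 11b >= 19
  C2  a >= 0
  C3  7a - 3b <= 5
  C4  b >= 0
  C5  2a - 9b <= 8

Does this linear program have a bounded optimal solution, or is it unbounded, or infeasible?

infeasible

The boundaries 7a - 11b = 19 and b = 0 meet at (19/7, 0), but that point violates 7a - 3b ≤ 5. Every candidate vertex is excluded by some other constraint, so the feasible region is empty.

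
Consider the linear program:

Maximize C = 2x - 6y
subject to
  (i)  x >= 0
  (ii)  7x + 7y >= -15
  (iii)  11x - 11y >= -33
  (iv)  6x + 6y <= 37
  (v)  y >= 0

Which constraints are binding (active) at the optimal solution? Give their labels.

(iv) and (v)

Extreme points and C = 2x - 6y:
  (0, 3) → C = -18
  (0, 0) → C = 0
  (19/12, 55/12) → C = -73/3
  (37/6, 0) → C = 37/3

The maximum is at (37/6, 0). Substituting into each constraint, equality holds for (iv) and (v); the remaining constraints have slack.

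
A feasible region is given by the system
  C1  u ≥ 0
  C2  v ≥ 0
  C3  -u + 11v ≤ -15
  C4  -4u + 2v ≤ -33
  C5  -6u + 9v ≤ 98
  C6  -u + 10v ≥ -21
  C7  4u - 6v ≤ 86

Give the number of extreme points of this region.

Pairwise boundary intersections that survive every other constraint:
  (15, 0)
  (21, 0)
  (428/19, 13/19)
  (367/17, 1/17)

4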